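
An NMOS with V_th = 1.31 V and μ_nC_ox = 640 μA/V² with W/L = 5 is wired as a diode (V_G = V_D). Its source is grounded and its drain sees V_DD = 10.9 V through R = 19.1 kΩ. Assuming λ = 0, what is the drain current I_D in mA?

I_D = 0.474 mA

With gate tied to drain, V_GS = V_DS ≥ V_GS − V_th, so the device is in saturation.
k_n = μ_nC_ox · (W/L) = 3.2 mA/V².
KCL at the drain: ½ k_n (V_GS − V_th)² = (V_DD − V_GS)/R.
Let x = V_GS − 1.31. Then 30.6 x² + x − 9.59 = 0, giving x = 0.544 V (positive root), so V_GS = 1.85 V.
I_D = (V_DD − V_GS)/R = (10.9 − 1.85) / 19.1 = 0.474 mA.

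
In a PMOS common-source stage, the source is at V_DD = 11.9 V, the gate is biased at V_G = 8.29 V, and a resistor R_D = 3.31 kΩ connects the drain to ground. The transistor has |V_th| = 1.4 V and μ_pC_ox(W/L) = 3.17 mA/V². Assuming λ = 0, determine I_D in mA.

I_D = 3.43 mA

V_SG = V_DD − V_G = 11.9 − 8.29 = 3.61 V, so V_ov = 3.61 − 1.4 = 2.21 V.
Assume saturation: I_D = ½ k_p V_ov² = 0.5 × 3.17 × 2.21² = 7.74 mA, giving V_SD = V_DD − I_D R_D = 11.9 − 7.74 × 3.31 = -13.7 V.
But -13.7 V < V_ov = 2.21 V, so the device is actually in triode.
In triode I_D = k_p[V_ov V_SD − ½ V_SD²] and I_D = (V_DD − V_SD)/R_D. Equating: 5.25 V_SD² − 24.19 V_SD + 11.9 = 0, giving V_SD = 0.56 V (the root below V_ov).
I_D = (11.9 − 0.56) / 3.31 = 3.43 mA.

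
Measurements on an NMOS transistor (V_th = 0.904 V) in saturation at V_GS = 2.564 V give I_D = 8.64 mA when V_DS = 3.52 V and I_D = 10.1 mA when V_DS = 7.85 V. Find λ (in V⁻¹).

λ = 0.0452 V⁻¹

With V_GS fixed, I_D ∝ (1 + λ V_DS) in saturation, so I_D2/I_D1 = (1 + λ V_DS2)/(1 + λ V_DS1).
10.1/8.64 = 1.169 = (1 + 7.85 λ)/(1 + 3.52 λ).
Solving: λ (I_D1 V_DS2 − I_D2 V_DS1) = I_D2 − I_D1, so λ = (10.1 − 8.64) / (8.64 × 7.85 − 10.1 × 3.52) = 1.46 / 32.3 = 0.0452 V⁻¹.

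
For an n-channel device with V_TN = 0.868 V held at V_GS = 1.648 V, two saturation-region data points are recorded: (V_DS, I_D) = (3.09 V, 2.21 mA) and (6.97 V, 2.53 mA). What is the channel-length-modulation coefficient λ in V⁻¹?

With V_GS fixed, I_D ∝ (1 + λ V_DS) in saturation, so I_D2/I_D1 = (1 + λ V_DS2)/(1 + λ V_DS1).
2.53/2.21 = 1.145 = (1 + 6.97 λ)/(1 + 3.09 λ).
Solving: λ (I_D1 V_DS2 − I_D2 V_DS1) = I_D2 − I_D1, so λ = (2.53 − 2.21) / (2.21 × 6.97 − 2.53 × 3.09) = 0.32 / 7.59 = 0.0422 V⁻¹.

λ = 0.0422 V⁻¹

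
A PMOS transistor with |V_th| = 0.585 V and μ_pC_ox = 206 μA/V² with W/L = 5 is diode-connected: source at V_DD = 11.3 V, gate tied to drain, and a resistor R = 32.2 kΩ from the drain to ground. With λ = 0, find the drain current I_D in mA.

I_D = 0.309 mA

With gate tied to drain, V_SG = V_SD ≥ V_SG − |V_th|, so the device is in saturation.
k_p = μ_pC_ox · (W/L) = 1.03 mA/V².
KCL at the drain: ½ k_p (V_SG − |V_th|)² = (V_DD − V_SG)/R.
Let x = V_SG − 0.585. Then 16.6 x² + x − 10.71 = 0, giving x = 0.774 V (positive root), so V_SG = 1.36 V.
I_D = (V_DD − V_SG)/R = (11.3 − 1.36) / 32.2 = 0.309 mA.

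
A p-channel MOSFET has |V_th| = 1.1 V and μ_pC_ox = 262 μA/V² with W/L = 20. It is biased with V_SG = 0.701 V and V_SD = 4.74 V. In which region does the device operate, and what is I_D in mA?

Cutoff; I_D = 0 mA

V_SG = 0.701 V < |V_th| = 1.1 V, so the transistor is in cutoff.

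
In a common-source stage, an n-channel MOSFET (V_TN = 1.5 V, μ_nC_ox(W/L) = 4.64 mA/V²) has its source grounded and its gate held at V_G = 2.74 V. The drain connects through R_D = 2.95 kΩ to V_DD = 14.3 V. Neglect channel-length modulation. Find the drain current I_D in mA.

I_D = 3.57 mA

V_GS = V_G = 2.74 V, so V_ov = 2.74 − 1.5 = 1.24 V.
Assume saturation: I_D = ½ k_n V_ov² = 0.5 × 4.64 × 1.24² = 3.57 mA, giving V_DS = V_DD − I_D R_D = 14.3 − 3.57 × 2.95 = 3.78 V.
V_DS = 3.78 V ≥ V_ov = 1.24 V, confirming saturation.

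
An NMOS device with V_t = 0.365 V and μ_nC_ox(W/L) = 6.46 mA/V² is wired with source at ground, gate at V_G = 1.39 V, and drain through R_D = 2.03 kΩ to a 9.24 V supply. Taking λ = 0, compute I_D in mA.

I_D = 3.39 mA

V_GS = V_G = 1.39 V, so V_ov = 1.39 − 0.365 = 1.02 V.
Assume saturation: I_D = ½ k_n V_ov² = 0.5 × 6.46 × 1.02² = 3.39 mA, giving V_DS = V_DD − I_D R_D = 9.24 − 3.39 × 2.03 = 2.35 V.
V_DS = 2.35 V ≥ V_ov = 1.02 V, confirming saturation.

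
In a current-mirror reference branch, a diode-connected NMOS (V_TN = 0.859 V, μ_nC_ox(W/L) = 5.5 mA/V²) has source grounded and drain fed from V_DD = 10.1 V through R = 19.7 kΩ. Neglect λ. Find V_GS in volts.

With gate tied to drain, V_GS = V_DS ≥ V_GS − V_TN, so the device is in saturation.
KCL at the drain: ½ k_n (V_GS − V_TN)² = (V_DD − V_GS)/R.
Let x = V_GS − 0.859. Then 54.2 x² + x − 9.241 = 0, giving x = 0.404 V (positive root), so V_GS = 1.26 V.
I_D = (V_DD − V_GS)/R = (10.1 − 1.26) / 19.7 = 0.449 mA.

V_GS = 1.26 V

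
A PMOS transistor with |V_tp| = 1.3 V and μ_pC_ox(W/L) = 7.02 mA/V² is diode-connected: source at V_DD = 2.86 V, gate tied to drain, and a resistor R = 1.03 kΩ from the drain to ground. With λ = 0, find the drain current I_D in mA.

With gate tied to drain, V_SG = V_SD ≥ V_SG − |V_tp|, so the device is in saturation.
KCL at the drain: ½ k_p (V_SG − |V_tp|)² = (V_DD − V_SG)/R.
Let x = V_SG − 1.3. Then 3.62 x² + x − 1.56 = 0, giving x = 0.533 V (positive root), so V_SG = 1.83 V.
I_D = (V_DD − V_SG)/R = (2.86 − 1.83) / 1.03 = 0.997 mA.

I_D = 0.997 mA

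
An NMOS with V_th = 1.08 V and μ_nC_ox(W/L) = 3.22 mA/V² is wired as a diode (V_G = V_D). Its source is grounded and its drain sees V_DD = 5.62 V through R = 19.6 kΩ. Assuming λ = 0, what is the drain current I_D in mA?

With gate tied to drain, V_GS = V_DS ≥ V_GS − V_th, so the device is in saturation.
KCL at the drain: ½ k_n (V_GS − V_th)² = (V_DD − V_GS)/R.
Let x = V_GS − 1.08. Then 31.6 x² + x − 4.54 = 0, giving x = 0.364 V (positive root), so V_GS = 1.44 V.
I_D = (V_DD − V_GS)/R = (5.62 − 1.44) / 19.6 = 0.213 mA.

I_D = 0.213 mA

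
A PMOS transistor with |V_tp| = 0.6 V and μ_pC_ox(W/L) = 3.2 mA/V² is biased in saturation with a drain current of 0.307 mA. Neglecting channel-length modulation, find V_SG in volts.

V_SG = 1.04 V

In saturation I_D = ½ k_p (V_SG − |V_tp|)², so V_SG − |V_tp| = √(2 I_D / k_p) = √(2 × 0.307 / 3.2) = 0.438 V.
V_SG = 0.6 + 0.438 = 1.04 V.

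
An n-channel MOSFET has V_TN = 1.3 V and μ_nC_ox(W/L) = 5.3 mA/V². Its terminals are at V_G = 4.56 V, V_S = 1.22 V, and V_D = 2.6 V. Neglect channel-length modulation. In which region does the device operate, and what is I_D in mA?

Triode; I_D = 9.87 mA

V_GS = V_G − V_S = 4.56 − 1.22 = 3.34 V; V_DS = V_D − V_S = 2.6 − 1.22 = 1.38 V.
V_ov = V_GS − V_TN = 3.34 − 1.3 = 2.04 V.
Since V_DS = 1.38 V < V_ov = 2.04 V, the device is in the triode region.
I_D = k_n [V_ov · V_DS − ½ V_DS²] = 5.3 × [2.04 × 1.38 − 0.5 × 1.38²] = 9.87 mA.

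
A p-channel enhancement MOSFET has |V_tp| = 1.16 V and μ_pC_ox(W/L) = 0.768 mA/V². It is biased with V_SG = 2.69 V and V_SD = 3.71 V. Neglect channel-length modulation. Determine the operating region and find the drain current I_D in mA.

V_ov = V_SG − |V_tp| = 2.69 − 1.16 = 1.53 V.
Since V_SD = 3.71 V ≥ V_ov = 1.53 V, the device is in saturation.
I_D = ½ k_p V_ov² = 0.5 × 0.768 × 1.53² = 0.899 mA.

Saturation; I_D = 0.899 mA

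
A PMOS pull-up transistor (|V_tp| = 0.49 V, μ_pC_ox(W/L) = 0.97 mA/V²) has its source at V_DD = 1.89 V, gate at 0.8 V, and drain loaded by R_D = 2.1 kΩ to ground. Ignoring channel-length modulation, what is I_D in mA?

I_D = 0.175 mA

V_SG = V_DD − V_G = 1.89 − 0.8 = 1.09 V, so V_ov = 1.09 − 0.49 = 0.6 V.
Assume saturation: I_D = ½ k_p V_ov² = 0.5 × 0.97 × 0.6² = 0.175 mA, giving V_SD = V_DD − I_D R_D = 1.89 − 0.175 × 2.1 = 1.52 V.
V_SD = 1.52 V ≥ V_ov = 0.6 V, confirming saturation.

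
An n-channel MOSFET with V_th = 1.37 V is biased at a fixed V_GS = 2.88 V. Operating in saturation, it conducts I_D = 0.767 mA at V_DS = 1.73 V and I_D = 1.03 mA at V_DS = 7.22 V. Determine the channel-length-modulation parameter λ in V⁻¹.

With V_GS fixed, I_D ∝ (1 + λ V_DS) in saturation, so I_D2/I_D1 = (1 + λ V_DS2)/(1 + λ V_DS1).
1.03/0.767 = 1.343 = (1 + 7.22 λ)/(1 + 1.73 λ).
Solving: λ (I_D1 V_DS2 − I_D2 V_DS1) = I_D2 − I_D1, so λ = (1.03 − 0.767) / (0.767 × 7.22 − 1.03 × 1.73) = 0.263 / 3.76 = 0.07 V⁻¹.

λ = 0.0700 V⁻¹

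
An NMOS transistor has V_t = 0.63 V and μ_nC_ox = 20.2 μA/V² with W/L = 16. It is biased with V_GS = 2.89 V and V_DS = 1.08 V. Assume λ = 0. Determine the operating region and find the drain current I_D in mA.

Triode; I_D = 0.600 mA

k_n = μ_nC_ox · (W/L) = 0.3232 mA/V².
V_ov = V_GS − V_t = 2.89 − 0.63 = 2.26 V.
Since V_DS = 1.08 V < V_ov = 2.26 V, the device is in the triode region.
I_D = k_n [V_ov · V_DS − ½ V_DS²] = 0.3232 × [2.26 × 1.08 − 0.5 × 1.08²] = 0.6 mA.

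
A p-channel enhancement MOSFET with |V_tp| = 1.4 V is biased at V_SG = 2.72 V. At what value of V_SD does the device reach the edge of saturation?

The boundary between triode and saturation is V_SD = V_SG − |V_tp| = V_ov.
V_ov = 2.72 − 1.4 = 1.32 V.

V_SD,sat = 1.32 V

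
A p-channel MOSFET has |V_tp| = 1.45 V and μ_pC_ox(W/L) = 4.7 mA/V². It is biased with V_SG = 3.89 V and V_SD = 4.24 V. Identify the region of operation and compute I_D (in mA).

Saturation; I_D = 14.0 mA

V_ov = V_SG − |V_tp| = 3.89 − 1.45 = 2.44 V.
Since V_SD = 4.24 V ≥ V_ov = 2.44 V, the device is in saturation.
I_D = ½ k_p V_ov² = 0.5 × 4.7 × 2.44² = 14 mA.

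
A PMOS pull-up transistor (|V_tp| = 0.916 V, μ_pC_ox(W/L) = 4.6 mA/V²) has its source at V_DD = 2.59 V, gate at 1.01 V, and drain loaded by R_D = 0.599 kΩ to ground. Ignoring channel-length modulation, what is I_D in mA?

I_D = 1.01 mA

V_SG = V_DD − V_G = 2.59 − 1.01 = 1.58 V, so V_ov = 1.58 − 0.916 = 0.664 V.
Assume saturation: I_D = ½ k_p V_ov² = 0.5 × 4.6 × 0.664² = 1.01 mA, giving V_SD = V_DD − I_D R_D = 2.59 − 1.01 × 0.599 = 1.98 V.
V_SD = 1.98 V ≥ V_ov = 0.664 V, confirming saturation.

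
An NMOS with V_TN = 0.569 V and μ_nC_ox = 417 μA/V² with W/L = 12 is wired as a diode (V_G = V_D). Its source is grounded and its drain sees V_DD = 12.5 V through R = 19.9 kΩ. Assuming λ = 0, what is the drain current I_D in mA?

With gate tied to drain, V_GS = V_DS ≥ V_GS − V_TN, so the device is in saturation.
k_n = μ_nC_ox · (W/L) = 5.004 mA/V².
KCL at the drain: ½ k_n (V_GS − V_TN)² = (V_DD − V_GS)/R.
Let x = V_GS − 0.569. Then 49.8 x² + x − 11.93 = 0, giving x = 0.48 V (positive root), so V_GS = 1.05 V.
I_D = (V_DD − V_GS)/R = (12.5 − 1.05) / 19.9 = 0.575 mA.

I_D = 0.575 mA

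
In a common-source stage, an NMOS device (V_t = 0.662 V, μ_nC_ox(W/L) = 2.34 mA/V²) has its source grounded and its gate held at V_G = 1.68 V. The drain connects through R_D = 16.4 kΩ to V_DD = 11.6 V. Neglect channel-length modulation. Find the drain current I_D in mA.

V_GS = V_G = 1.68 V, so V_ov = 1.68 − 0.662 = 1.02 V.
Assume saturation: I_D = ½ k_n V_ov² = 0.5 × 2.34 × 1.02² = 1.21 mA, giving V_DS = V_DD − I_D R_D = 11.6 − 1.21 × 16.4 = -8.28 V.
But -8.28 V < V_ov = 1.02 V, so the device is actually in triode.
In triode I_D = k_n[V_ov V_DS − ½ V_DS²] and I_D = (V_DD − V_DS)/R_D. Equating: 19.2 V_DS² − 40.07 V_DS + 11.6 = 0, giving V_DS = 0.347 V (the root below V_ov).
I_D = (11.6 − 0.347) / 16.4 = 0.686 mA.

I_D = 0.686 mA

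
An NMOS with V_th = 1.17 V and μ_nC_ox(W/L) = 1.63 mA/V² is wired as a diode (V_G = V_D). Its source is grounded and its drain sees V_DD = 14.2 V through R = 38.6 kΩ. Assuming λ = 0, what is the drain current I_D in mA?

With gate tied to drain, V_GS = V_DS ≥ V_GS − V_th, so the device is in saturation.
KCL at the drain: ½ k_n (V_GS − V_th)² = (V_DD − V_GS)/R.
Let x = V_GS − 1.17. Then 31.5 x² + x − 13.03 = 0, giving x = 0.628 V (positive root), so V_GS = 1.8 V.
I_D = (V_DD − V_GS)/R = (14.2 − 1.8) / 38.6 = 0.321 mA.

I_D = 0.321 mA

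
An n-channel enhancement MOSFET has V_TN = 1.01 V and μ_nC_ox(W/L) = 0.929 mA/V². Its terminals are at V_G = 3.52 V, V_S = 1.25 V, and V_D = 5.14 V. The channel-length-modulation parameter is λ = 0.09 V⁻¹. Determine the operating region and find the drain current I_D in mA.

V_GS = V_G − V_S = 3.52 − 1.25 = 2.27 V; V_DS = V_D − V_S = 5.14 − 1.25 = 3.89 V.
V_ov = V_GS − V_TN = 2.27 − 1.01 = 1.26 V.
Since V_DS = 3.89 V ≥ V_ov = 1.26 V, the device is in saturation.
I_D = ½ k_n V_ov² (1 + λ V_DS) = 0.5 × 0.929 × 1.26² × (1 + 0.09 × 3.89) = 0.996 mA.

Saturation; I_D = 0.996 mA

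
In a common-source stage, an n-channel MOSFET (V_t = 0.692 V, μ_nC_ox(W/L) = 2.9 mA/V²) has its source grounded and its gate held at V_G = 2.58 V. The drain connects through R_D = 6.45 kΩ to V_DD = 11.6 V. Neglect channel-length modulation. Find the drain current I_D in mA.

V_GS = V_G = 2.58 V, so V_ov = 2.58 − 0.692 = 1.89 V.
Assume saturation: I_D = ½ k_n V_ov² = 0.5 × 2.9 × 1.89² = 5.17 mA, giving V_DS = V_DD − I_D R_D = 11.6 − 5.17 × 6.45 = -21.7 V.
But -21.7 V < V_ov = 1.89 V, so the device is actually in triode.
In triode I_D = k_n[V_ov V_DS − ½ V_DS²] and I_D = (V_DD − V_DS)/R_D. Equating: 9.35 V_DS² − 36.32 V_DS + 11.6 = 0, giving V_DS = 0.351 V (the root below V_ov).
I_D = (11.6 − 0.351) / 6.45 = 1.74 mA.

I_D = 1.74 mA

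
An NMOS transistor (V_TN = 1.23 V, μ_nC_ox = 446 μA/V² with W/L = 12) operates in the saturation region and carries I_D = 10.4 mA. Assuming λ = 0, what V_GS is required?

k_n = μ_nC_ox · (W/L) = 5.352 mA/V².
In saturation I_D = ½ k_n (V_GS − V_TN)², so V_GS − V_TN = √(2 I_D / k_n) = √(2 × 10.4 / 5.352) = 1.97 V.
V_GS = 1.23 + 1.97 = 3.2 V.

V_GS = 3.20 V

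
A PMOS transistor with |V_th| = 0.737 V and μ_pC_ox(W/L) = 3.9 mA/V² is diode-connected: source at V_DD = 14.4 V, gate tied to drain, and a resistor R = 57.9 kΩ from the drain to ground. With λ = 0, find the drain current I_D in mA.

With gate tied to drain, V_SG = V_SD ≥ V_SG − |V_th|, so the device is in saturation.
KCL at the drain: ½ k_p (V_SG − |V_th|)² = (V_DD − V_SG)/R.
Let x = V_SG − 0.737. Then 113 x² + x − 13.66 = 0, giving x = 0.343 V (positive root), so V_SG = 1.08 V.
I_D = (V_DD − V_SG)/R = (14.4 − 1.08) / 57.9 = 0.23 mA.

I_D = 0.230 mA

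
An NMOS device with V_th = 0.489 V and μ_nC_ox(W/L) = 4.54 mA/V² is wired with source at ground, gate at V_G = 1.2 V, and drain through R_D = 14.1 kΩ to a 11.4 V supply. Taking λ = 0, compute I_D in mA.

I_D = 0.786 mA

V_GS = V_G = 1.2 V, so V_ov = 1.2 − 0.489 = 0.711 V.
Assume saturation: I_D = ½ k_n V_ov² = 0.5 × 4.54 × 0.711² = 1.15 mA, giving V_DS = V_DD − I_D R_D = 11.4 − 1.15 × 14.1 = -4.78 V.
But -4.78 V < V_ov = 0.711 V, so the device is actually in triode.
In triode I_D = k_n[V_ov V_DS − ½ V_DS²] and I_D = (V_DD − V_DS)/R_D. Equating: 32 V_DS² − 46.51 V_DS + 11.4 = 0, giving V_DS = 0.312 V (the root below V_ov).
I_D = (11.4 − 0.312) / 14.1 = 0.786 mA.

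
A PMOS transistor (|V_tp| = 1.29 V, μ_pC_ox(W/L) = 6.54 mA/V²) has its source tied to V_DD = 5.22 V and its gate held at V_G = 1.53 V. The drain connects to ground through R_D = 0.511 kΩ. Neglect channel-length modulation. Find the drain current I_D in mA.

I_D = 8.93 mA

V_SG = V_DD − V_G = 5.22 − 1.53 = 3.69 V, so V_ov = 3.69 − 1.29 = 2.4 V.
Assume saturation: I_D = ½ k_p V_ov² = 0.5 × 6.54 × 2.4² = 18.8 mA, giving V_SD = V_DD − I_D R_D = 5.22 − 18.8 × 0.511 = -4.4 V.
But -4.4 V < V_ov = 2.4 V, so the device is actually in triode.
In triode I_D = k_p[V_ov V_SD − ½ V_SD²] and I_D = (V_DD − V_SD)/R_D. Equating: 1.67 V_SD² − 9.021 V_SD + 5.22 = 0, giving V_SD = 0.659 V (the root below V_ov).
I_D = (5.22 − 0.659) / 0.511 = 8.93 mA.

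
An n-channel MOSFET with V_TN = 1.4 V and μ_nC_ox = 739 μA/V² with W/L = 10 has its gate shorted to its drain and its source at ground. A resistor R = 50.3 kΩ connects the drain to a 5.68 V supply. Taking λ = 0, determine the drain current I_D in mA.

I_D = 0.0821 mA

With gate tied to drain, V_GS = V_DS ≥ V_GS − V_TN, so the device is in saturation.
k_n = μ_nC_ox · (W/L) = 7.39 mA/V².
KCL at the drain: ½ k_n (V_GS − V_TN)² = (V_DD − V_GS)/R.
Let x = V_GS − 1.4. Then 186 x² + x − 4.28 = 0, giving x = 0.149 V (positive root), so V_GS = 1.55 V.
I_D = (V_DD − V_GS)/R = (5.68 − 1.55) / 50.3 = 0.0821 mA.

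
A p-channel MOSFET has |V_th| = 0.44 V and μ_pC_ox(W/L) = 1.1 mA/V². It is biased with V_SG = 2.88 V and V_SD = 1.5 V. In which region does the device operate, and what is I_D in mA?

V_ov = V_SG − |V_th| = 2.88 − 0.44 = 2.44 V.
Since V_SD = 1.5 V < V_ov = 2.44 V, the device is in the triode region.
I_D = k_p [V_ov · V_SD − ½ V_SD²] = 1.1 × [2.44 × 1.5 − 0.5 × 1.5²] = 2.79 mA.

Triode; I_D = 2.79 mA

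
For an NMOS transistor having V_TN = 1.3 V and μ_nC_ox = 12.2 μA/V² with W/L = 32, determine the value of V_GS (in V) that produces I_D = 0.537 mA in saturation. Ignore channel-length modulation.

V_GS = 2.96 V

k_n = μ_nC_ox · (W/L) = 0.3904 mA/V².
In saturation I_D = ½ k_n (V_GS − V_TN)², so V_GS − V_TN = √(2 I_D / k_n) = √(2 × 0.537 / 0.3904) = 1.66 V.
V_GS = 1.3 + 1.66 = 2.96 V.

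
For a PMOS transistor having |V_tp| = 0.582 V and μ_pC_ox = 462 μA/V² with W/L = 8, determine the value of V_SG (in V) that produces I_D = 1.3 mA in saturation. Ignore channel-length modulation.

k_p = μ_pC_ox · (W/L) = 3.696 mA/V².
In saturation I_D = ½ k_p (V_SG − |V_tp|)², so V_SG − |V_tp| = √(2 I_D / k_p) = √(2 × 1.3 / 3.696) = 0.839 V.
V_SG = 0.582 + 0.839 = 1.42 V.

V_SG = 1.42 V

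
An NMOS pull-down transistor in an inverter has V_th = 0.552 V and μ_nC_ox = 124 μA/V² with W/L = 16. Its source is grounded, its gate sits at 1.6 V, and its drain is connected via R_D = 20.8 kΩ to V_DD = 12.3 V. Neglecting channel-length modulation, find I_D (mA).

V_GS = V_G = 1.6 V, so V_ov = 1.6 − 0.552 = 1.05 V.
k_n = μ_nC_ox · (W/L) = 1.984 mA/V².
Assume saturation: I_D = ½ k_n V_ov² = 0.5 × 1.984 × 1.05² = 1.09 mA, giving V_DS = V_DD − I_D R_D = 12.3 − 1.09 × 20.8 = -10.4 V.
But -10.4 V < V_ov = 1.05 V, so the device is actually in triode.
In triode I_D = k_n[V_ov V_DS − ½ V_DS²] and I_D = (V_DD − V_DS)/R_D. Equating: 20.6 V_DS² − 44.25 V_DS + 12.3 = 0, giving V_DS = 0.328 V (the root below V_ov).
I_D = (12.3 − 0.328) / 20.8 = 0.576 mA.

I_D = 0.576 mA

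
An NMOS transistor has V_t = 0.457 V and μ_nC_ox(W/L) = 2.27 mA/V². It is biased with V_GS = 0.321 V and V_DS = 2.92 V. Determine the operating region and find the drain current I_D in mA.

V_GS = 0.321 V < V_t = 0.457 V, so the transistor is in cutoff.

Cutoff; I_D = 0 mA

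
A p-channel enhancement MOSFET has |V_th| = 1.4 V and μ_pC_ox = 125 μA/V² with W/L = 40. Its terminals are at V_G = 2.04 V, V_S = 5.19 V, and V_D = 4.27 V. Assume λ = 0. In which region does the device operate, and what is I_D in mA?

Triode; I_D = 5.93 mA

V_SG = V_S − V_G = 5.19 − 2.04 = 3.15 V; V_SD = V_S − V_D = 5.19 − 4.27 = 0.92 V.
k_p = μ_pC_ox · (W/L) = 5 mA/V².
V_ov = V_SG − |V_th| = 3.15 − 1.4 = 1.75 V.
Since V_SD = 0.92 V < V_ov = 1.75 V, the device is in the triode region.
I_D = k_p [V_ov · V_SD − ½ V_SD²] = 5 × [1.75 × 0.92 − 0.5 × 0.92²] = 5.93 mA.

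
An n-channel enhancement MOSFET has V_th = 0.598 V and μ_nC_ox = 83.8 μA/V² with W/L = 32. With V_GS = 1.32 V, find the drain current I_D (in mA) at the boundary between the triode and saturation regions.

At the boundary V_DS = V_ov = V_GS − V_th = 1.32 − 0.598 = 0.722 V.
k_n = μ_nC_ox · (W/L) = 2.682 mA/V².
I_D = ½ k_n V_ov² = 0.5 × 2.682 × 0.722² = 0.699 mA.

I_D = 0.699 mA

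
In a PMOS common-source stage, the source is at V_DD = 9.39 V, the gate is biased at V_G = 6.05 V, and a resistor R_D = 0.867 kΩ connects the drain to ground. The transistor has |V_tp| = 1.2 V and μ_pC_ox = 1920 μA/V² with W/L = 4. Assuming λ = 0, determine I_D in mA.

I_D = 9.98 mA

V_SG = V_DD − V_G = 9.39 − 6.05 = 3.34 V, so V_ov = 3.34 − 1.2 = 2.14 V.
k_p = μ_pC_ox · (W/L) = 7.68 mA/V².
Assume saturation: I_D = ½ k_p V_ov² = 0.5 × 7.68 × 2.14² = 17.6 mA, giving V_SD = V_DD − I_D R_D = 9.39 − 17.6 × 0.867 = -5.86 V.
But -5.86 V < V_ov = 2.14 V, so the device is actually in triode.
In triode I_D = k_p[V_ov V_SD − ½ V_SD²] and I_D = (V_DD − V_SD)/R_D. Equating: 3.33 V_SD² − 15.25 V_SD + 9.39 = 0, giving V_SD = 0.733 V (the root below V_ov).
I_D = (9.39 − 0.733) / 0.867 = 9.98 mA.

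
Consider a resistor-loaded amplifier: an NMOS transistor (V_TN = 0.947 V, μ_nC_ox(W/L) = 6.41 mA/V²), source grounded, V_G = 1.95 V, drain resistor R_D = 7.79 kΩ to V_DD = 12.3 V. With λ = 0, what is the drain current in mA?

V_GS = V_G = 1.95 V, so V_ov = 1.95 − 0.947 = 1 V.
Assume saturation: I_D = ½ k_n V_ov² = 0.5 × 6.41 × 1² = 3.22 mA, giving V_DS = V_DD − I_D R_D = 12.3 − 3.22 × 7.79 = -12.8 V.
But -12.8 V < V_ov = 1 V, so the device is actually in triode.
In triode I_D = k_n[V_ov V_DS − ½ V_DS²] and I_D = (V_DD − V_DS)/R_D. Equating: 25 V_DS² − 51.08 V_DS + 12.3 = 0, giving V_DS = 0.279 V (the root below V_ov).
I_D = (12.3 − 0.279) / 7.79 = 1.54 mA.

I_D = 1.54 mA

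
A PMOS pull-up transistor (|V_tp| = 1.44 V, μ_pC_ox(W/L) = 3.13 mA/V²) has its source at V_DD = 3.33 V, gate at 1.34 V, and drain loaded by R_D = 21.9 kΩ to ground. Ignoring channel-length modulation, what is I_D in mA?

I_D = 0.148 mA

V_SG = V_DD − V_G = 3.33 − 1.34 = 1.99 V, so V_ov = 1.99 − 1.44 = 0.55 V.
Assume saturation: I_D = ½ k_p V_ov² = 0.5 × 3.13 × 0.55² = 0.473 mA, giving V_SD = V_DD − I_D R_D = 3.33 − 0.473 × 21.9 = -7.04 V.
But -7.04 V < V_ov = 0.55 V, so the device is actually in triode.
In triode I_D = k_p[V_ov V_SD − ½ V_SD²] and I_D = (V_DD − V_SD)/R_D. Equating: 34.3 V_SD² − 38.7 V_SD + 3.33 = 0, giving V_SD = 0.0938 V (the root below V_ov).
I_D = (3.33 − 0.0938) / 21.9 = 0.148 mA.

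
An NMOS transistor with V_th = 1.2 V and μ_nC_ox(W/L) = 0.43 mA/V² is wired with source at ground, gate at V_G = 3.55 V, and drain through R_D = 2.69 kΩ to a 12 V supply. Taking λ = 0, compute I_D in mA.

I_D = 1.19 mA

V_GS = V_G = 3.55 V, so V_ov = 3.55 − 1.2 = 2.35 V.
Assume saturation: I_D = ½ k_n V_ov² = 0.5 × 0.43 × 2.35² = 1.19 mA, giving V_DS = V_DD − I_D R_D = 12 − 1.19 × 2.69 = 8.81 V.
V_DS = 8.81 V ≥ V_ov = 2.35 V, confirming saturation.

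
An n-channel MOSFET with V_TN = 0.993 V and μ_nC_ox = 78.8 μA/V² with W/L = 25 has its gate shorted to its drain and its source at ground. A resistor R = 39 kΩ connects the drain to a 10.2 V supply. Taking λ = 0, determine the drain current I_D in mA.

With gate tied to drain, V_GS = V_DS ≥ V_GS − V_TN, so the device is in saturation.
k_n = μ_nC_ox · (W/L) = 1.97 mA/V².
KCL at the drain: ½ k_n (V_GS − V_TN)² = (V_DD − V_GS)/R.
Let x = V_GS − 0.993. Then 38.4 x² + x − 9.207 = 0, giving x = 0.477 V (positive root), so V_GS = 1.47 V.
I_D = (V_DD − V_GS)/R = (10.2 − 1.47) / 39 = 0.224 mA.

I_D = 0.224 mA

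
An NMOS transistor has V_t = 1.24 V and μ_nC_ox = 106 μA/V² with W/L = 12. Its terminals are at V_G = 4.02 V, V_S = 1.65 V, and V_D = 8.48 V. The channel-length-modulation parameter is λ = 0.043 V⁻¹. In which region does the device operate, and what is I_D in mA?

V_GS = V_G − V_S = 4.02 − 1.65 = 2.37 V; V_DS = V_D − V_S = 8.48 − 1.65 = 6.83 V.
k_n = μ_nC_ox · (W/L) = 1.272 mA/V².
V_ov = V_GS − V_t = 2.37 − 1.24 = 1.13 V.
Since V_DS = 6.83 V ≥ V_ov = 1.13 V, the device is in saturation.
I_D = ½ k_n V_ov² (1 + λ V_DS) = 0.5 × 1.272 × 1.13² × (1 + 0.043 × 6.83) = 1.05 mA.

Saturation; I_D = 1.05 mA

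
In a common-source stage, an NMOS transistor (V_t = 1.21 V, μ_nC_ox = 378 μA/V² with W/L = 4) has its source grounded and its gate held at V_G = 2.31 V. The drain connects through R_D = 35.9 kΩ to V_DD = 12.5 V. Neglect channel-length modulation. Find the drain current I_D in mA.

I_D = 0.342 mA

V_GS = V_G = 2.31 V, so V_ov = 2.31 − 1.21 = 1.1 V.
k_n = μ_nC_ox · (W/L) = 1.512 mA/V².
Assume saturation: I_D = ½ k_n V_ov² = 0.5 × 1.512 × 1.1² = 0.915 mA, giving V_DS = V_DD − I_D R_D = 12.5 − 0.915 × 35.9 = -20.3 V.
But -20.3 V < V_ov = 1.1 V, so the device is actually in triode.
In triode I_D = k_n[V_ov V_DS − ½ V_DS²] and I_D = (V_DD − V_DS)/R_D. Equating: 27.1 V_DS² − 60.71 V_DS + 12.5 = 0, giving V_DS = 0.229 V (the root below V_ov).
I_D = (12.5 − 0.229) / 35.9 = 0.342 mA.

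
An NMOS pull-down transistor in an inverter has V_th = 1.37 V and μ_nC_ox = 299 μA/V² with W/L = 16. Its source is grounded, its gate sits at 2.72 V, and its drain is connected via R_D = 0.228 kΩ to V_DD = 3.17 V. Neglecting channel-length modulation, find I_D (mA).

I_D = 4.36 mA

V_GS = V_G = 2.72 V, so V_ov = 2.72 − 1.37 = 1.35 V.
k_n = μ_nC_ox · (W/L) = 4.784 mA/V².
Assume saturation: I_D = ½ k_n V_ov² = 0.5 × 4.784 × 1.35² = 4.36 mA, giving V_DS = V_DD − I_D R_D = 3.17 − 4.36 × 0.228 = 2.18 V.
V_DS = 2.18 V ≥ V_ov = 1.35 V, confirming saturation.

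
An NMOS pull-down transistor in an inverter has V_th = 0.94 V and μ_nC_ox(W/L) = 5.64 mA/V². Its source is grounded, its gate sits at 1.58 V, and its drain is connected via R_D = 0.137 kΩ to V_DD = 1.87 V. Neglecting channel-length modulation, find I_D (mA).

V_GS = V_G = 1.58 V, so V_ov = 1.58 − 0.94 = 0.64 V.
Assume saturation: I_D = ½ k_n V_ov² = 0.5 × 5.64 × 0.64² = 1.16 mA, giving V_DS = V_DD − I_D R_D = 1.87 − 1.16 × 0.137 = 1.71 V.
V_DS = 1.71 V ≥ V_ov = 0.64 V, confirming saturation.

I_D = 1.16 mA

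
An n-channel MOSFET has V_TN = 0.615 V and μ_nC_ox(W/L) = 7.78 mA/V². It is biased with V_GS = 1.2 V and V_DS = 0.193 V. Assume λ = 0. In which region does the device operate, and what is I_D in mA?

Triode; I_D = 0.734 mA

V_ov = V_GS − V_TN = 1.2 − 0.615 = 0.585 V.
Since V_DS = 0.193 V < V_ov = 0.585 V, the device is in the triode region.
I_D = k_n [V_ov · V_DS − ½ V_DS²] = 7.78 × [0.585 × 0.193 − 0.5 × 0.193²] = 0.734 mA.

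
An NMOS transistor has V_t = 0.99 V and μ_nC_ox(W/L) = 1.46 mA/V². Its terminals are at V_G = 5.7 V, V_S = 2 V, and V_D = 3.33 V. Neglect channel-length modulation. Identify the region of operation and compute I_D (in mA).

Triode; I_D = 3.97 mA

V_GS = V_G − V_S = 5.7 − 2 = 3.7 V; V_DS = V_D − V_S = 3.33 − 2 = 1.33 V.
V_ov = V_GS − V_t = 3.7 − 0.99 = 2.71 V.
Since V_DS = 1.33 V < V_ov = 2.71 V, the device is in the triode region.
I_D = k_n [V_ov · V_DS − ½ V_DS²] = 1.46 × [2.71 × 1.33 − 0.5 × 1.33²] = 3.97 mA.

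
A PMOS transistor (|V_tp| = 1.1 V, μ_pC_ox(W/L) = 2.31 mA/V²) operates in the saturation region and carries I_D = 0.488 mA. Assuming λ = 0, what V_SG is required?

V_SG = 1.75 V

In saturation I_D = ½ k_p (V_SG − |V_tp|)², so V_SG − |V_tp| = √(2 I_D / k_p) = √(2 × 0.488 / 2.31) = 0.65 V.
V_SG = 1.1 + 0.65 = 1.75 V.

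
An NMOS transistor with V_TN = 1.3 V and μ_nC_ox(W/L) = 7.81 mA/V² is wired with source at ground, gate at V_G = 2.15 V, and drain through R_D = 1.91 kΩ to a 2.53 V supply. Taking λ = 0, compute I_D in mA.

V_GS = V_G = 2.15 V, so V_ov = 2.15 − 1.3 = 0.85 V.
Assume saturation: I_D = ½ k_n V_ov² = 0.5 × 7.81 × 0.85² = 2.82 mA, giving V_DS = V_DD − I_D R_D = 2.53 − 2.82 × 1.91 = -2.86 V.
But -2.86 V < V_ov = 0.85 V, so the device is actually in triode.
In triode I_D = k_n[V_ov V_DS − ½ V_DS²] and I_D = (V_DD − V_DS)/R_D. Equating: 7.46 V_DS² − 13.68 V_DS + 2.53 = 0, giving V_DS = 0.209 V (the root below V_ov).
I_D = (2.53 − 0.209) / 1.91 = 1.22 mA.

I_D = 1.22 mA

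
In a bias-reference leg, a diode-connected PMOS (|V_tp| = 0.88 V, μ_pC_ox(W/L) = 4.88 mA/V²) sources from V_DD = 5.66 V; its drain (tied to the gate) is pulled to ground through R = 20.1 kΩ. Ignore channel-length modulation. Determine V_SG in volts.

V_SG = 1.18 V

With gate tied to drain, V_SG = V_SD ≥ V_SG − |V_tp|, so the device is in saturation.
KCL at the drain: ½ k_p (V_SG − |V_tp|)² = (V_DD − V_SG)/R.
Let x = V_SG − 0.88. Then 49 x² + x − 4.78 = 0, giving x = 0.302 V (positive root), so V_SG = 1.18 V.
I_D = (V_DD − V_SG)/R = (5.66 − 1.18) / 20.1 = 0.223 mA.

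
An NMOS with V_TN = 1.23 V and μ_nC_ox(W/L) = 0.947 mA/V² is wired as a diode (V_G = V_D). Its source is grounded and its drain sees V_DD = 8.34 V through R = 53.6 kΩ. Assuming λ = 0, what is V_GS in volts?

With gate tied to drain, V_GS = V_DS ≥ V_GS − V_TN, so the device is in saturation.
KCL at the drain: ½ k_n (V_GS − V_TN)² = (V_DD − V_GS)/R.
Let x = V_GS − 1.23. Then 25.4 x² + x − 7.11 = 0, giving x = 0.51 V (positive root), so V_GS = 1.74 V.
I_D = (V_DD − V_GS)/R = (8.34 − 1.74) / 53.6 = 0.123 mA.

V_GS = 1.74 V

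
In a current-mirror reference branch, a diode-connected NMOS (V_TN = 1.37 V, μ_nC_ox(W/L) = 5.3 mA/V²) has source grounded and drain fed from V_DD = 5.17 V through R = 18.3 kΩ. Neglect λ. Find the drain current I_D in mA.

With gate tied to drain, V_GS = V_DS ≥ V_GS − V_TN, so the device is in saturation.
KCL at the drain: ½ k_n (V_GS − V_TN)² = (V_DD − V_GS)/R.
Let x = V_GS − 1.37. Then 48.5 x² + x − 3.8 = 0, giving x = 0.27 V (positive root), so V_GS = 1.64 V.
I_D = (V_DD − V_GS)/R = (5.17 − 1.64) / 18.3 = 0.193 mA.

I_D = 0.193 mA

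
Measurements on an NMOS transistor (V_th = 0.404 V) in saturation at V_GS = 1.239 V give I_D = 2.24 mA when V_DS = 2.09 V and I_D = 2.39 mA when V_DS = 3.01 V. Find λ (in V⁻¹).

λ = 0.0858 V⁻¹

With V_GS fixed, I_D ∝ (1 + λ V_DS) in saturation, so I_D2/I_D1 = (1 + λ V_DS2)/(1 + λ V_DS1).
2.39/2.24 = 1.067 = (1 + 3.01 λ)/(1 + 2.09 λ).
Solving: λ (I_D1 V_DS2 − I_D2 V_DS1) = I_D2 − I_D1, so λ = (2.39 − 2.24) / (2.24 × 3.01 − 2.39 × 2.09) = 0.15 / 1.75 = 0.0858 V⁻¹.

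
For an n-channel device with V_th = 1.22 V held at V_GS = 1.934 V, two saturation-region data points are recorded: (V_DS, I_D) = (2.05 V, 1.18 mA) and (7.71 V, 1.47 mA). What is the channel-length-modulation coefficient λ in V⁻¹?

λ = 0.0477 V⁻¹

With V_GS fixed, I_D ∝ (1 + λ V_DS) in saturation, so I_D2/I_D1 = (1 + λ V_DS2)/(1 + λ V_DS1).
1.47/1.18 = 1.246 = (1 + 7.71 λ)/(1 + 2.05 λ).
Solving: λ (I_D1 V_DS2 − I_D2 V_DS1) = I_D2 − I_D1, so λ = (1.47 − 1.18) / (1.18 × 7.71 − 1.47 × 2.05) = 0.29 / 6.08 = 0.0477 V⁻¹.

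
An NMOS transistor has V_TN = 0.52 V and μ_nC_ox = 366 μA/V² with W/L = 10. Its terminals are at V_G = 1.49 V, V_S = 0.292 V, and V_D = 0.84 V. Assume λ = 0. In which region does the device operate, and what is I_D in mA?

V_GS = V_G − V_S = 1.49 − 0.292 = 1.2 V; V_DS = V_D − V_S = 0.84 − 0.292 = 0.548 V.
k_n = μ_nC_ox · (W/L) = 3.66 mA/V².
V_ov = V_GS − V_TN = 1.2 − 0.52 = 0.678 V.
Since V_DS = 0.548 V < V_ov = 0.678 V, the device is in the triode region.
I_D = k_n [V_ov · V_DS − ½ V_DS²] = 3.66 × [0.678 × 0.548 − 0.5 × 0.548²] = 0.81 mA.

Triode; I_D = 0.810 mA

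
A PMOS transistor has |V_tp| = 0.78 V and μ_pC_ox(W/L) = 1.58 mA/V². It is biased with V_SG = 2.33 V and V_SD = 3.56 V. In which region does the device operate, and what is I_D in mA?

V_ov = V_SG − |V_tp| = 2.33 − 0.78 = 1.55 V.
Since V_SD = 3.56 V ≥ V_ov = 1.55 V, the device is in saturation.
I_D = ½ k_p V_ov² = 0.5 × 1.58 × 1.55² = 1.9 mA.

Saturation; I_D = 1.90 mA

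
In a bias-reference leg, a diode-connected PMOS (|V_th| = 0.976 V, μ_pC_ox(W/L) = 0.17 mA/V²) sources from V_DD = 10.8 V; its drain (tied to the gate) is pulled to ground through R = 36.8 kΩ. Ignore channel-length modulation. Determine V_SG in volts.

With gate tied to drain, V_SG = V_SD ≥ V_SG − |V_th|, so the device is in saturation.
KCL at the drain: ½ k_p (V_SG − |V_th|)² = (V_DD − V_SG)/R.
Let x = V_SG − 0.976. Then 3.13 x² + x − 9.824 = 0, giving x = 1.62 V (positive root), so V_SG = 2.6 V.
I_D = (V_DD − V_SG)/R = (10.8 − 2.6) / 36.8 = 0.223 mA.

V_SG = 2.60 V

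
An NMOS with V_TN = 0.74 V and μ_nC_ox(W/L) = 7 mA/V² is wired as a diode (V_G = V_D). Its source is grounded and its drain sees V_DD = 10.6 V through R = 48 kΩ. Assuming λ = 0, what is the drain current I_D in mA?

With gate tied to drain, V_GS = V_DS ≥ V_GS − V_TN, so the device is in saturation.
KCL at the drain: ½ k_n (V_GS − V_TN)² = (V_DD − V_GS)/R.
Let x = V_GS − 0.74. Then 168 x² + x − 9.86 = 0, giving x = 0.239 V (positive root), so V_GS = 0.979 V.
I_D = (V_DD − V_GS)/R = (10.6 − 0.979) / 48 = 0.2 mA.

I_D = 0.200 mA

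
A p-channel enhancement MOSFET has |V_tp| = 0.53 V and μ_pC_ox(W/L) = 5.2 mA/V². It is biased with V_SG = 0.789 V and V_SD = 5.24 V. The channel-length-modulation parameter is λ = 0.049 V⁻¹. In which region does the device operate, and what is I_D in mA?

V_ov = V_SG − |V_tp| = 0.789 − 0.53 = 0.259 V.
Since V_SD = 5.24 V ≥ V_ov = 0.259 V, the device is in saturation.
I_D = ½ k_p V_ov² (1 + λ V_SD) = 0.5 × 5.2 × 0.259² × (1 + 0.049 × 5.24) = 0.219 mA.

Saturation; I_D = 0.219 mA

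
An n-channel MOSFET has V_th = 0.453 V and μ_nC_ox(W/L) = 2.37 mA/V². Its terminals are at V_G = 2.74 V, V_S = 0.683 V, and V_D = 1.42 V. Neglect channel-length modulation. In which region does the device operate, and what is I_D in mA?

Triode; I_D = 2.16 mA

V_GS = V_G − V_S = 2.74 − 0.683 = 2.06 V; V_DS = V_D − V_S = 1.42 − 0.683 = 0.737 V.
V_ov = V_GS − V_th = 2.06 − 0.453 = 1.6 V.
Since V_DS = 0.737 V < V_ov = 1.6 V, the device is in the triode region.
I_D = k_n [V_ov · V_DS − ½ V_DS²] = 2.37 × [1.6 × 0.737 − 0.5 × 0.737²] = 2.16 mA.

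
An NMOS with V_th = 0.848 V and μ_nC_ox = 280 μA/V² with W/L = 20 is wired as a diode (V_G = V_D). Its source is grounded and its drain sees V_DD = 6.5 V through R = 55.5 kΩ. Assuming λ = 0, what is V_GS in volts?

V_GS = 1.04 V

With gate tied to drain, V_GS = V_DS ≥ V_GS − V_th, so the device is in saturation.
k_n = μ_nC_ox · (W/L) = 5.6 mA/V².
KCL at the drain: ½ k_n (V_GS − V_th)² = (V_DD − V_GS)/R.
Let x = V_GS − 0.848. Then 155 x² + x − 5.652 = 0, giving x = 0.188 V (positive root), so V_GS = 1.04 V.
I_D = (V_DD − V_GS)/R = (6.5 − 1.04) / 55.5 = 0.0985 mA.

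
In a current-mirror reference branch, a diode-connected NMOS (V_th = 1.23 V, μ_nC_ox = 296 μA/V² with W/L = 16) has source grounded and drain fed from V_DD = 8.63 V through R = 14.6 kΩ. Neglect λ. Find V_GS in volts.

V_GS = 1.68 V

With gate tied to drain, V_GS = V_DS ≥ V_GS − V_th, so the device is in saturation.
k_n = μ_nC_ox · (W/L) = 4.736 mA/V².
KCL at the drain: ½ k_n (V_GS − V_th)² = (V_DD − V_GS)/R.
Let x = V_GS − 1.23. Then 34.6 x² + x − 7.4 = 0, giving x = 0.448 V (positive root), so V_GS = 1.68 V.
I_D = (V_DD − V_GS)/R = (8.63 − 1.68) / 14.6 = 0.476 mA.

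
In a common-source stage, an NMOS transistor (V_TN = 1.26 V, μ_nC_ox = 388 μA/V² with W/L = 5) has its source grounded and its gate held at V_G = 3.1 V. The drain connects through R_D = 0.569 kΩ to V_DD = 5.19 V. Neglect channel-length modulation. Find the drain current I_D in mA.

V_GS = V_G = 3.1 V, so V_ov = 3.1 − 1.26 = 1.84 V.
k_n = μ_nC_ox · (W/L) = 1.94 mA/V².
Assume saturation: I_D = ½ k_n V_ov² = 0.5 × 1.94 × 1.84² = 3.28 mA, giving V_DS = V_DD − I_D R_D = 5.19 − 3.28 × 0.569 = 3.32 V.
V_DS = 3.32 V ≥ V_ov = 1.84 V, confirming saturation.

I_D = 3.28 mA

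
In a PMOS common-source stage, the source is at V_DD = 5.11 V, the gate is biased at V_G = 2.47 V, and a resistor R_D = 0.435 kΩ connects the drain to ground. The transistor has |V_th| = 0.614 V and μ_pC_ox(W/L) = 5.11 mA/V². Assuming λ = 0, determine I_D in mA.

V_SG = V_DD − V_G = 5.11 − 2.47 = 2.64 V, so V_ov = 2.64 − 0.614 = 2.03 V.
Assume saturation: I_D = ½ k_p V_ov² = 0.5 × 5.11 × 2.03² = 10.5 mA, giving V_SD = V_DD − I_D R_D = 5.11 − 10.5 × 0.435 = 0.548 V.
But 0.548 V < V_ov = 2.03 V, so the device is actually in triode.
In triode I_D = k_p[V_ov V_SD − ½ V_SD²] and I_D = (V_DD − V_SD)/R_D. Equating: 1.11 V_SD² − 5.503 V_SD + 5.11 = 0, giving V_SD = 1.24 V (the root below V_ov).
I_D = (5.11 − 1.24) / 0.435 = 8.9 mA.

I_D = 8.90 mA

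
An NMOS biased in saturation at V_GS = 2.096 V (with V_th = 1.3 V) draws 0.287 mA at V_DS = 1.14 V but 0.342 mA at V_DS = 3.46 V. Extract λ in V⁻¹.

With V_GS fixed, I_D ∝ (1 + λ V_DS) in saturation, so I_D2/I_D1 = (1 + λ V_DS2)/(1 + λ V_DS1).
0.342/0.287 = 1.192 = (1 + 3.46 λ)/(1 + 1.14 λ).
Solving: λ (I_D1 V_DS2 − I_D2 V_DS1) = I_D2 − I_D1, so λ = (0.342 − 0.287) / (0.287 × 3.46 − 0.342 × 1.14) = 0.055 / 0.603 = 0.0912 V⁻¹.

λ = 0.0912 V⁻¹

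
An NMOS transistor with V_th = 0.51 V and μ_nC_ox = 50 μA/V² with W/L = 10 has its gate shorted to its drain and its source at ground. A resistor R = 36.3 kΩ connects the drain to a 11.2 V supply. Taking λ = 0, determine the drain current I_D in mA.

I_D = 0.266 mA

With gate tied to drain, V_GS = V_DS ≥ V_GS − V_th, so the device is in saturation.
k_n = μ_nC_ox · (W/L) = 0.5 mA/V².
KCL at the drain: ½ k_n (V_GS − V_th)² = (V_DD − V_GS)/R.
Let x = V_GS − 0.51. Then 9.07 x² + x − 10.69 = 0, giving x = 1.03 V (positive root), so V_GS = 1.54 V.
I_D = (V_DD − V_GS)/R = (11.2 − 1.54) / 36.3 = 0.266 mA.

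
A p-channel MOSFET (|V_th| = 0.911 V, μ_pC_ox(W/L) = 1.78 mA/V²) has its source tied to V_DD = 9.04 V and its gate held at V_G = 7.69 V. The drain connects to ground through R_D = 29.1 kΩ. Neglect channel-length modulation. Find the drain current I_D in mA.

I_D = 0.172 mA

V_SG = V_DD − V_G = 9.04 − 7.69 = 1.35 V, so V_ov = 1.35 − 0.911 = 0.439 V.
Assume saturation: I_D = ½ k_p V_ov² = 0.5 × 1.78 × 0.439² = 0.172 mA, giving V_SD = V_DD − I_D R_D = 9.04 − 0.172 × 29.1 = 4.05 V.
V_SD = 4.05 V ≥ V_ov = 0.439 V, confirming saturation.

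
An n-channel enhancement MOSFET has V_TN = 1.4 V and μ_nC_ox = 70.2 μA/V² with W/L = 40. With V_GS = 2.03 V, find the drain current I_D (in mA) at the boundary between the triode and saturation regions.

At the boundary V_DS = V_ov = V_GS − V_TN = 2.03 − 1.4 = 0.63 V.
k_n = μ_nC_ox · (W/L) = 2.808 mA/V².
I_D = ½ k_n V_ov² = 0.5 × 2.808 × 0.63² = 0.557 mA.

I_D = 0.557 mA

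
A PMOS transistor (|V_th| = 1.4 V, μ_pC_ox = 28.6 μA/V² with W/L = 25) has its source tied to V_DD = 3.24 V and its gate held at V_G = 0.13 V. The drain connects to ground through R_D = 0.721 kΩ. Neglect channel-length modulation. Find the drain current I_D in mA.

I_D = 1.05 mA

V_SG = V_DD − V_G = 3.24 − 0.13 = 3.11 V, so V_ov = 3.11 − 1.4 = 1.71 V.
k_p = μ_pC_ox · (W/L) = 0.715 mA/V².
Assume saturation: I_D = ½ k_p V_ov² = 0.5 × 0.715 × 1.71² = 1.05 mA, giving V_SD = V_DD − I_D R_D = 3.24 − 1.05 × 0.721 = 2.49 V.
V_SD = 2.49 V ≥ V_ov = 1.71 V, confirming saturation.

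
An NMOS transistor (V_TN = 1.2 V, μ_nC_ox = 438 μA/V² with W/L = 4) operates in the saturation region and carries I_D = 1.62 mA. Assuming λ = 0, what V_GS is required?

k_n = μ_nC_ox · (W/L) = 1.752 mA/V².
In saturation I_D = ½ k_n (V_GS − V_TN)², so V_GS − V_TN = √(2 I_D / k_n) = √(2 × 1.62 / 1.752) = 1.36 V.
V_GS = 1.2 + 1.36 = 2.56 V.

V_GS = 2.56 V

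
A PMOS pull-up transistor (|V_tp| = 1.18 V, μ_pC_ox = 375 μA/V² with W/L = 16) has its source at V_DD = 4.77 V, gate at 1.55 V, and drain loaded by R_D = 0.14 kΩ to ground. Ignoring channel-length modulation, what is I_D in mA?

V_SG = V_DD − V_G = 4.77 − 1.55 = 3.22 V, so V_ov = 3.22 − 1.18 = 2.04 V.
k_p = μ_pC_ox · (W/L) = 6 mA/V².
Assume saturation: I_D = ½ k_p V_ov² = 0.5 × 6 × 2.04² = 12.5 mA, giving V_SD = V_DD − I_D R_D = 4.77 − 12.5 × 0.14 = 3.02 V.
V_SD = 3.02 V ≥ V_ov = 2.04 V, confirming saturation.

I_D = 12.5 mA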